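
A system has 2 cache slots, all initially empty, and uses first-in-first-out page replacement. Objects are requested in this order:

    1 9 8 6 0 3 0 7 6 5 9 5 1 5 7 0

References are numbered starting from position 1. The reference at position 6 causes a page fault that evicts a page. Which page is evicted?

6

pos 1: 1: miss, frames [1]
pos 2: 9: miss, frames [1, 9]
pos 3: 8: miss, evict 1, frames [9, 8]
pos 4: 6: miss, evict 9, frames [8, 6]
pos 5: 0: miss, evict 8, frames [6, 0]
pos 6: 3: miss, evict 6, frames [0, 3]
At position 6, page 6 is evicted.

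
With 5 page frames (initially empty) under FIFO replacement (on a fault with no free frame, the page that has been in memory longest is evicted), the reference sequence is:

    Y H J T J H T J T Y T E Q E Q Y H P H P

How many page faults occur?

Y -> miss, frames (Y)
H -> miss, frames (Y H)
J -> miss, frames (Y H J)
T -> miss, frames (Y H J T)
J -> hit
H -> hit
T -> hit
J -> hit
T -> hit
Y -> hit
T -> hit
E -> miss, frames (Y H J T E)
Q -> miss, evict Y, frames (H J T E Q)
E -> hit
Q -> hit
Y -> miss, evict H, frames (J T E Q Y)
H -> miss, evict J, frames (T E Q Y H)
P -> miss, evict T, frames (E Q Y H P)
H -> hit
P -> hit
Page faults: 9.

9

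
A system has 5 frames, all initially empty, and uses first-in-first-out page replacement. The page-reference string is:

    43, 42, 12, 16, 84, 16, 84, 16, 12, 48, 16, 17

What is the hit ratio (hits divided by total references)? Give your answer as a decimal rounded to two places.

43 -> fault, frames [43]
42 -> fault, frames [43, 42]
12 -> fault, frames [43, 42, 12]
16 -> fault, frames [43, 42, 12, 16]
84 -> fault, frames [43, 42, 12, 16, 84]
16 -> hit
84 -> hit
16 -> hit
12 -> hit
48 -> fault, evict 43, frames [42, 12, 16, 84, 48]
16 -> hit
17 -> fault, evict 42, frames [12, 16, 84, 48, 17]
Hits: 5 of 12 references → 5/12 = 0.4167.

0.42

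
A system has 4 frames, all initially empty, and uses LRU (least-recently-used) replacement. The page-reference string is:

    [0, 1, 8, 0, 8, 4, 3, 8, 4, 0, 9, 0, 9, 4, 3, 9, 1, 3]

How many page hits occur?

0 → fault, frames {0}
1 → fault, frames {0,1}
8 → fault, frames {0,1,8}
0 → hit
8 → hit
4 → fault, frames {1,0,8,4}
3 → fault, evict 1, frames {0,8,4,3}
8 → hit
4 → hit
0 → hit
9 → fault, evict 3, frames {8,4,0,9}
0 → hit
9 → hit
4 → hit
3 → fault, evict 8, frames {0,9,4,3}
9 → hit
1 → fault, evict 0, frames {4,3,9,1}
3 → hit
Hits: 10.

10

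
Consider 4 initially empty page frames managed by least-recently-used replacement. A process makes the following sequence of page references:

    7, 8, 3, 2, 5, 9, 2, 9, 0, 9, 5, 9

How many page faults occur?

7: fault, frames {7}
8: fault, frames {7,8}
3: fault, frames {7,8,3}
2: fault, frames {7,8,3,2}
5: fault, evict 7, frames {8,3,2,5}
9: fault, evict 8, frames {3,2,5,9}
2: hit
9: hit
0: fault, evict 3, frames {5,2,9,0}
9: hit
5: hit
9: hit
Page faults: 7.

7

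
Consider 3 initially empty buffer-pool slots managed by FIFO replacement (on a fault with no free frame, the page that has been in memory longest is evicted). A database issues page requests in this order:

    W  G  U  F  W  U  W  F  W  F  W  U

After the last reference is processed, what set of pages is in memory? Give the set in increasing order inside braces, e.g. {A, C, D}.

{F, U, W}

W -> fault, frames [W]
G -> fault, frames [W, G]
U -> fault, frames [W, G, U]
F -> fault, evict W, frames [G, U, F]
W -> fault, evict G, frames [U, F, W]
U -> hit
W -> hit
F -> hit
W -> hit
F -> hit
W -> hit
U -> hit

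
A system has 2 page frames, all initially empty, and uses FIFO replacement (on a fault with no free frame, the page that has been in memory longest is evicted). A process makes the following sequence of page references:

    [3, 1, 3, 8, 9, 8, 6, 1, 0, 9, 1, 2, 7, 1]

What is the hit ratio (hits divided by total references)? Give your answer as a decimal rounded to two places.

0.14

3 → fault, frames (3)
1 → fault, frames (3 1)
3 → hit
8 → fault, evict 3, frames (1 8)
9 → fault, evict 1, frames (8 9)
8 → hit
6 → fault, evict 8, frames (9 6)
1 → fault, evict 9, frames (6 1)
0 → fault, evict 6, frames (1 0)
9 → fault, evict 1, frames (0 9)
1 → fault, evict 0, frames (9 1)
2 → fault, evict 9, frames (1 2)
7 → fault, evict 1, frames (2 7)
1 → fault, evict 2, frames (7 1)
Hits: 2 of 14 references → 2/14 = 0.1429.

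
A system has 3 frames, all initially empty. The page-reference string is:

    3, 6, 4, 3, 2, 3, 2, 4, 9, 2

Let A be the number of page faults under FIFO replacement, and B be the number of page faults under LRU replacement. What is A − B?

Under FIFO: F F F . F F . . F . → 6 faults.
Under LRU: F F F . F . . . F . → 5 faults.
A − B = 6 − 5 = 1.

1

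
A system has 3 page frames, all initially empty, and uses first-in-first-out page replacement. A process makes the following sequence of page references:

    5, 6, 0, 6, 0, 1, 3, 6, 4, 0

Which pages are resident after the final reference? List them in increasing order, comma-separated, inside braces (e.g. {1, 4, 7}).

{0, 4, 6}

5 -> miss, frames (5)
6 -> miss, frames (5 6)
0 -> miss, frames (5 6 0)
6 -> hit
0 -> hit
1 -> miss, evict 5, frames (6 0 1)
3 -> miss, evict 6, frames (0 1 3)
6 -> miss, evict 0, frames (1 3 6)
4 -> miss, evict 1, frames (3 6 4)
0 -> miss, evict 3, frames (6 4 0)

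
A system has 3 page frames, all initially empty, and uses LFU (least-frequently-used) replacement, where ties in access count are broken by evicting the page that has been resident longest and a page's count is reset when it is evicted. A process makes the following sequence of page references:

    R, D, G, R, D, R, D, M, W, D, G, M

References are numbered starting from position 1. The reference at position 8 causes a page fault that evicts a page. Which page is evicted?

G

pos 1: R → fault, frames [R]
pos 2: D → fault, frames [R, D]
pos 3: G → fault, frames [R, D, G]
pos 4: R → hit
pos 5: D → hit
pos 6: R → hit
pos 7: D → hit
pos 8: M → fault, evict G, frames [R, D, M]
At position 8, page G is evicted.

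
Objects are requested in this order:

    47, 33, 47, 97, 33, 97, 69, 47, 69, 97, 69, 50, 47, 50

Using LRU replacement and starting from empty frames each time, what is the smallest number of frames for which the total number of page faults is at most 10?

f=1: 14 faults
f=2: 9 faults
f=3: 7 faults
f=4: 5 faults
f=5: 5 faults
Smallest f with faults ≤ 10 is 2.

2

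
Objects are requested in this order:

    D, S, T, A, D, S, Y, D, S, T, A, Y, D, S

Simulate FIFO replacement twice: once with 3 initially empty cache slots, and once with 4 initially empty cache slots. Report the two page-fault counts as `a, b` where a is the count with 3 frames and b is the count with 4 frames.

3 frames: F F F F F F F . . F F . F F → 11 faults.
4 frames: F F F F . . F F F F F F F F → 12 faults.
12 > 11: adding a frame increased faults — Belady's anomaly.

11, 12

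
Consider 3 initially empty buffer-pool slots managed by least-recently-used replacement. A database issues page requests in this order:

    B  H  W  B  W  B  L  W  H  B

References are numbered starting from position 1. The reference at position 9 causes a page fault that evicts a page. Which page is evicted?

B

pos 1: B: miss, frames (B)
pos 2: H: miss, frames (B H)
pos 3: W: miss, frames (B H W)
pos 4: B: hit
pos 5: W: hit
pos 6: B: hit
pos 7: L: miss, evict H, frames (W B L)
pos 8: W: hit
pos 9: H: miss, evict B, frames (L W H)
At position 9, page B is evicted.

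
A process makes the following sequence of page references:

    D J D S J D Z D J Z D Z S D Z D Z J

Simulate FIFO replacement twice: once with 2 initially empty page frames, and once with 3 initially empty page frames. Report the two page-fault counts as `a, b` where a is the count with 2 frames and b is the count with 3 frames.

2 frames: F F . F . F F . F . F F F F F . . F → 12 faults.
3 frames: F F . F . . F F F . . . F . F F . F → 10 faults.
10 < 12: adding a frame reduced faults, as is typical.

12, 10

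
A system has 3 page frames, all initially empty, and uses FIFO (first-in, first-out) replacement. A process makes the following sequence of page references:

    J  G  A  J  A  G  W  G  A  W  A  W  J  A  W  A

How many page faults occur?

J -> miss, frames [J]
G -> miss, frames [J, G]
A -> miss, frames [J, G, A]
J -> hit
A -> hit
G -> hit
W -> miss, evict J, frames [G, A, W]
G -> hit
A -> hit
W -> hit
A -> hit
W -> hit
J -> miss, evict G, frames [A, W, J]
A -> hit
W -> hit
A -> hit
Page faults: 5.

5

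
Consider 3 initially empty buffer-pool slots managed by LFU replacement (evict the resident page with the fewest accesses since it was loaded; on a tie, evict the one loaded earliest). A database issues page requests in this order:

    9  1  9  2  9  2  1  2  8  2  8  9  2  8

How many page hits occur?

9 -> fault, frames {9}
1 -> fault, frames {9,1}
9 -> hit
2 -> fault, frames {9,1,2}
9 -> hit
2 -> hit
1 -> hit
2 -> hit
8 -> fault, evict 1, frames {9,2,8}
2 -> hit
8 -> hit
9 -> hit
2 -> hit
8 -> hit
Hits: 10.

10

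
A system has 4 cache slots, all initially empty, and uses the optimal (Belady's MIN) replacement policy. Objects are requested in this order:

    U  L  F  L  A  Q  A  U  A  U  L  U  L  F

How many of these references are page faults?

6

U → fault, frames (U)
L → fault, frames (U L)
F → fault, frames (U L F)
L → hit
A → fault, frames (U L F A)
Q → fault, evict F, frames (U L A Q)
A → hit
U → hit
A → hit
U → hit
L → hit
U → hit
L → hit
F → fault, evict Q, frames (U L A F)
Page faults: 6.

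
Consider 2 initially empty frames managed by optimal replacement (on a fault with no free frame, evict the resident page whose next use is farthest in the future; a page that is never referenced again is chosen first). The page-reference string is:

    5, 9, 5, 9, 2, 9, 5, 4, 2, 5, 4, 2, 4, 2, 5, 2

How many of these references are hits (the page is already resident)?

5: miss, frames [5]
9: miss, frames [5, 9]
5: hit
9: hit
2: miss, evict 5, frames [9, 2]
9: hit
5: miss, evict 9, frames [2, 5]
4: miss, evict 5, frames [2, 4]
2: hit
5: miss, evict 2, frames [4, 5]
4: hit
2: miss, evict 5, frames [4, 2]
4: hit
2: hit
5: miss, evict 4, frames [2, 5]
2: hit
Hits: 8.

8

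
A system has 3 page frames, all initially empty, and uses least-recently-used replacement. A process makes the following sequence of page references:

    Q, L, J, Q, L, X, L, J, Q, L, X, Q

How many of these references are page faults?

Q -> miss, frames [Q]
L -> miss, frames [Q, L]
J -> miss, frames [Q, L, J]
Q -> hit
L -> hit
X -> miss, evict J, frames [Q, L, X]
L -> hit
J -> miss, evict Q, frames [X, L, J]
Q -> miss, evict X, frames [L, J, Q]
L -> hit
X -> miss, evict J, frames [Q, L, X]
Q -> hit
Page faults: 7.

7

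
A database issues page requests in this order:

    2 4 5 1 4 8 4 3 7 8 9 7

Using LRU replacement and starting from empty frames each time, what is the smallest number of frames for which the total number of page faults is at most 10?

3

f=1: 12 faults
f=2: 11 faults
f=3: 9 faults
f=4: 8 faults
f=5: 8 faults
f=6: 8 faults
f=7: 8 faults
f=8: 8 faults
Smallest f with faults ≤ 10 is 3.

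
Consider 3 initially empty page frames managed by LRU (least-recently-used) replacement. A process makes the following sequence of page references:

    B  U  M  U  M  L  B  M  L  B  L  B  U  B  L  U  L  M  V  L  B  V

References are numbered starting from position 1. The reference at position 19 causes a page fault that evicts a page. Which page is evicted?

U

pos 1: B → miss, frames [B]
pos 2: U → miss, frames [B, U]
pos 3: M → miss, frames [B, U, M]
pos 4: U → hit
pos 5: M → hit
pos 6: L → miss, evict B, frames [U, M, L]
pos 7: B → miss, evict U, frames [M, L, B]
pos 8: M → hit
pos 9: L → hit
pos 10: B → hit
pos 11: L → hit
pos 12: B → hit
pos 13: U → miss, evict M, frames [L, B, U]
pos 14: B → hit
pos 15: L → hit
pos 16: U → hit
pos 17: L → hit
pos 18: M → miss, evict B, frames [U, L, M]
pos 19: V → miss, evict U, frames [L, M, V]
At position 19, page U is evicted.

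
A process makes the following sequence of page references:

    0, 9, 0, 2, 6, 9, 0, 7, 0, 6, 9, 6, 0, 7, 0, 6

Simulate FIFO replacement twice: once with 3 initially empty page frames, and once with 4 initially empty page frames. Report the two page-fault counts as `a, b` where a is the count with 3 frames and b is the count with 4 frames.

3 frames: F F . F F . F F . . F F F F . . → 10 faults.
4 frames: F F . F F . . F F . F . . . . . → 7 faults.
7 < 10: adding a frame reduced faults, as is typical.

10, 7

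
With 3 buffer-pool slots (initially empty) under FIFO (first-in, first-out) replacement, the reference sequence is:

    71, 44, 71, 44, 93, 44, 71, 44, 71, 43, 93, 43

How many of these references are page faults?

71: miss, frames {71}
44: miss, frames {71,44}
71: hit
44: hit
93: miss, frames {71,44,93}
44: hit
71: hit
44: hit
71: hit
43: miss, evict 71, frames {44,93,43}
93: hit
43: hit
Page faults: 4.

4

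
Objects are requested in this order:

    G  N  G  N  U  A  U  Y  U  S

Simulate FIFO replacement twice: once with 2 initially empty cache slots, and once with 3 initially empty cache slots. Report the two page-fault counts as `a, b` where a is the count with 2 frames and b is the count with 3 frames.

7, 6

2 frames: F F . . F F . F F F → 7 faults.
3 frames: F F . . F F . F . F → 6 faults.
6 < 7: adding a frame reduced faults, as is typical.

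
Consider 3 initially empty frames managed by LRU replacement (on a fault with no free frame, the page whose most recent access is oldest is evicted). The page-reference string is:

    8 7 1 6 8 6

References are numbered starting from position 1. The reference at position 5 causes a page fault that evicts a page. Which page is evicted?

pos 1: 8: miss, frames {8}
pos 2: 7: miss, frames {8,7}
pos 3: 1: miss, frames {8,7,1}
pos 4: 6: miss, evict 8, frames {7,1,6}
pos 5: 8: miss, evict 7, frames {1,6,8}
At position 5, page 7 is evicted.

7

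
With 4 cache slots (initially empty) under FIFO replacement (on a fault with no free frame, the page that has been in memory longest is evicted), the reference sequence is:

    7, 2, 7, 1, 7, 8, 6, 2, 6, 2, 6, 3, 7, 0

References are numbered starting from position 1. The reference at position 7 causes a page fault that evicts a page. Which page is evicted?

pos 1: 7 → fault, frames {7}
pos 2: 2 → fault, frames {7,2}
pos 3: 7 → hit
pos 4: 1 → fault, frames {7,2,1}
pos 5: 7 → hit
pos 6: 8 → fault, frames {7,2,1,8}
pos 7: 6 → fault, evict 7, frames {2,1,8,6}
At position 7, page 7 is evicted.

7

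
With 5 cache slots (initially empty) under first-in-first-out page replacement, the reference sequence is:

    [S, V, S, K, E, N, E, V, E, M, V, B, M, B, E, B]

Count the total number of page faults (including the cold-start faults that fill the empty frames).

7

S → fault, frames [S]
V → fault, frames [S, V]
S → hit
K → fault, frames [S, V, K]
E → fault, frames [S, V, K, E]
N → fault, frames [S, V, K, E, N]
E → hit
V → hit
E → hit
M → fault, evict S, frames [V, K, E, N, M]
V → hit
B → fault, evict V, frames [K, E, N, M, B]
M → hit
B → hit
E → hit
B → hit
Page faults: 7.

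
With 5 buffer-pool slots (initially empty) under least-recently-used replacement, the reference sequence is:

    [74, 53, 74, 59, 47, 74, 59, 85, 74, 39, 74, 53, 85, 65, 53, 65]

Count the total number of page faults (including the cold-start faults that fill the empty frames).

8

74 -> fault, frames (74)
53 -> fault, frames (74 53)
74 -> hit
59 -> fault, frames (53 74 59)
47 -> fault, frames (53 74 59 47)
74 -> hit
59 -> hit
85 -> fault, frames (53 47 74 59 85)
74 -> hit
39 -> fault, evict 53, frames (47 59 85 74 39)
74 -> hit
53 -> fault, evict 47, frames (59 85 39 74 53)
85 -> hit
65 -> fault, evict 59, frames (39 74 53 85 65)
53 -> hit
65 -> hit
Page faults: 8.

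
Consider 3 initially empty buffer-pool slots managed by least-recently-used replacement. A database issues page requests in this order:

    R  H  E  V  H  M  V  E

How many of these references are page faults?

6

R: fault, frames {R}
H: fault, frames {R,H}
E: fault, frames {R,H,E}
V: fault, evict R, frames {H,E,V}
H: hit
M: fault, evict E, frames {V,H,M}
V: hit
E: fault, evict H, frames {M,V,E}
Page faults: 6.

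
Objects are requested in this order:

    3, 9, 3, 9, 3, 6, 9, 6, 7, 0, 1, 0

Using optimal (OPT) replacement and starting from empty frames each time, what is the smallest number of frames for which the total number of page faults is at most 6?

f=1: 12 faults
f=2: 6 faults
f=3: 6 faults
f=4: 6 faults
f=5: 6 faults
f=6: 6 faults
Smallest f with faults ≤ 6 is 2.

2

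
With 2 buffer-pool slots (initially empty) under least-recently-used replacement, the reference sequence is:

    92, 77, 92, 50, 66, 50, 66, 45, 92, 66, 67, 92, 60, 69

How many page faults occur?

92 → miss, frames (92)
77 → miss, frames (92 77)
92 → hit
50 → miss, evict 77, frames (92 50)
66 → miss, evict 92, frames (50 66)
50 → hit
66 → hit
45 → miss, evict 50, frames (66 45)
92 → miss, evict 66, frames (45 92)
66 → miss, evict 45, frames (92 66)
67 → miss, evict 92, frames (66 67)
92 → miss, evict 66, frames (67 92)
60 → miss, evict 67, frames (92 60)
69 → miss, evict 92, frames (60 69)
Page faults: 11.

11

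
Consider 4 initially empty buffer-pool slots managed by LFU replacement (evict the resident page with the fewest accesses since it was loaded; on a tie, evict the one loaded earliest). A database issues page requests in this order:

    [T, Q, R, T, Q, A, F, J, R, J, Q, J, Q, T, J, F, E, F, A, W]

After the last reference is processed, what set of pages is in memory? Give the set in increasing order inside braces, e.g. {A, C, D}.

{J, Q, T, W}

T → fault, frames (T)
Q → fault, frames (T Q)
R → fault, frames (T Q R)
T → hit
Q → hit
A → fault, frames (T Q R A)
F → fault, evict R, frames (T Q A F)
J → fault, evict A, frames (T Q F J)
R → fault, evict F, frames (T Q J R)
J → hit
Q → hit
J → hit
Q → hit
T → hit
J → hit
F → fault, evict R, frames (T Q J F)
E → fault, evict F, frames (T Q J E)
F → fault, evict E, frames (T Q J F)
A → fault, evict F, frames (T Q J A)
W → fault, evict A, frames (T Q J W)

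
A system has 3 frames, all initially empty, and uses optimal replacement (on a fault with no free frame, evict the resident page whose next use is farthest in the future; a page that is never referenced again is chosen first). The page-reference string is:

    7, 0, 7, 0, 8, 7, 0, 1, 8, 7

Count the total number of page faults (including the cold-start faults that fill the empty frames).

7: fault, frames (7)
0: fault, frames (7 0)
7: hit
0: hit
8: fault, frames (7 0 8)
7: hit
0: hit
1: fault, evict 0, frames (7 8 1)
8: hit
7: hit
Page faults: 4.

4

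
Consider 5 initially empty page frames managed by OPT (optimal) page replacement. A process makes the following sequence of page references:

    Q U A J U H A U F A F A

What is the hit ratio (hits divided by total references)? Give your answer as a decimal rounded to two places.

Q -> miss, frames {Q}
U -> miss, frames {Q,U}
A -> miss, frames {Q,U,A}
J -> miss, frames {Q,U,A,J}
U -> hit
H -> miss, frames {Q,U,A,J,H}
A -> hit
U -> hit
F -> miss, evict H, frames {Q,U,A,J,F}
A -> hit
F -> hit
A -> hit
Hits: 6 of 12 references → 6/12 = 0.5000.

0.50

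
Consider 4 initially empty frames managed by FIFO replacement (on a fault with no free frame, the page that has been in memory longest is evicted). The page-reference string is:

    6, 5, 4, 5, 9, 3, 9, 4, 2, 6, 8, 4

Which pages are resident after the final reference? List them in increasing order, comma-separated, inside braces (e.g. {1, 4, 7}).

6 → fault, frames {6}
5 → fault, frames {6,5}
4 → fault, frames {6,5,4}
5 → hit
9 → fault, frames {6,5,4,9}
3 → fault, evict 6, frames {5,4,9,3}
9 → hit
4 → hit
2 → fault, evict 5, frames {4,9,3,2}
6 → fault, evict 4, frames {9,3,2,6}
8 → fault, evict 9, frames {3,2,6,8}
4 → fault, evict 3, frames {2,6,8,4}

{2, 4, 6, 8}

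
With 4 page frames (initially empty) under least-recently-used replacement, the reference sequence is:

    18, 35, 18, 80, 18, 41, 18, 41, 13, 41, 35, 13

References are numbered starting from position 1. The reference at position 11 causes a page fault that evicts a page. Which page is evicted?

80

pos 1: 18: fault, frames [18]
pos 2: 35: fault, frames [18, 35]
pos 3: 18: hit
pos 4: 80: fault, frames [35, 18, 80]
pos 5: 18: hit
pos 6: 41: fault, frames [35, 80, 18, 41]
pos 7: 18: hit
pos 8: 41: hit
pos 9: 13: fault, evict 35, frames [80, 18, 41, 13]
pos 10: 41: hit
pos 11: 35: fault, evict 80, frames [18, 13, 41, 35]
At position 11, page 80 is evicted.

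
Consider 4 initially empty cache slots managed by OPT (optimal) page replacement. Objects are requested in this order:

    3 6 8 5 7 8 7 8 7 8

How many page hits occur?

3 → fault, frames (3)
6 → fault, frames (3 6)
8 → fault, frames (3 6 8)
5 → fault, frames (3 6 8 5)
7 → fault, evict 5, frames (3 6 8 7)
8 → hit
7 → hit
8 → hit
7 → hit
8 → hit
Hits: 5.

5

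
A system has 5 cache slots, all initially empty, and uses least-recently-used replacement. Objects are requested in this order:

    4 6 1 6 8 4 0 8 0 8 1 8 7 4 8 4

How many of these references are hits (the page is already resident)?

10

4: miss, frames {4}
6: miss, frames {4,6}
1: miss, frames {4,6,1}
6: hit
8: miss, frames {4,1,6,8}
4: hit
0: miss, frames {1,6,8,4,0}
8: hit
0: hit
8: hit
1: hit
8: hit
7: miss, evict 6, frames {4,0,1,8,7}
4: hit
8: hit
4: hit
Hits: 10.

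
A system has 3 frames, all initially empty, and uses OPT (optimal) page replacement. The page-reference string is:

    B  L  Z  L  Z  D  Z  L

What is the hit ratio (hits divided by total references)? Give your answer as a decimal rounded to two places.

0.50

B → miss, frames {B}
L → miss, frames {B,L}
Z → miss, frames {B,L,Z}
L → hit
Z → hit
D → miss, evict B, frames {L,Z,D}
Z → hit
L → hit
Hits: 4 of 8 references → 4/8 = 0.5000.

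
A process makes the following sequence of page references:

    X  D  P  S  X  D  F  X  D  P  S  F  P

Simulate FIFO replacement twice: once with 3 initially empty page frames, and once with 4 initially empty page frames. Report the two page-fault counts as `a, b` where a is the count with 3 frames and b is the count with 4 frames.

3 frames: F F F F F F F . . F F . . → 9 faults.
4 frames: F F F F . . F F F F F F . → 10 faults.
10 > 9: adding a frame increased faults — Belady's anomaly.

9, 10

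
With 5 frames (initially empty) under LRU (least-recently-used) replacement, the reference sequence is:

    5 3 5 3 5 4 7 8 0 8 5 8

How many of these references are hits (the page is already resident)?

6

5 -> miss, frames [5]
3 -> miss, frames [5, 3]
5 -> hit
3 -> hit
5 -> hit
4 -> miss, frames [3, 5, 4]
7 -> miss, frames [3, 5, 4, 7]
8 -> miss, frames [3, 5, 4, 7, 8]
0 -> miss, evict 3, frames [5, 4, 7, 8, 0]
8 -> hit
5 -> hit
8 -> hit
Hits: 6.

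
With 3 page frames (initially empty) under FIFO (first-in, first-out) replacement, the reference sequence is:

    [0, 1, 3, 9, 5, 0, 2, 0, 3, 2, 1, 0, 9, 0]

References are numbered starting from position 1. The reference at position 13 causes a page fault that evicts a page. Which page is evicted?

pos 1: 0 → fault, frames (0)
pos 2: 1 → fault, frames (0 1)
pos 3: 3 → fault, frames (0 1 3)
pos 4: 9 → fault, evict 0, frames (1 3 9)
pos 5: 5 → fault, evict 1, frames (3 9 5)
pos 6: 0 → fault, evict 3, frames (9 5 0)
pos 7: 2 → fault, evict 9, frames (5 0 2)
pos 8: 0 → hit
pos 9: 3 → fault, evict 5, frames (0 2 3)
pos 10: 2 → hit
pos 11: 1 → fault, evict 0, frames (2 3 1)
pos 12: 0 → fault, evict 2, frames (3 1 0)
pos 13: 9 → fault, evict 3, frames (1 0 9)
At position 13, page 3 is evicted.

3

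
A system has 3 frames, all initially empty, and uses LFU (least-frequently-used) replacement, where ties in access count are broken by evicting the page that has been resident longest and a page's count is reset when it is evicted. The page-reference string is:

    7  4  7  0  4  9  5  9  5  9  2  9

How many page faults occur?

7 → fault, frames [7]
4 → fault, frames [7, 4]
7 → hit
0 → fault, frames [7, 4, 0]
4 → hit
9 → fault, evict 0, frames [7, 4, 9]
5 → fault, evict 9, frames [7, 4, 5]
9 → fault, evict 5, frames [7, 4, 9]
5 → fault, evict 9, frames [7, 4, 5]
9 → fault, evict 5, frames [7, 4, 9]
2 → fault, evict 9, frames [7, 4, 2]
9 → fault, evict 2, frames [7, 4, 9]
Page faults: 10.

10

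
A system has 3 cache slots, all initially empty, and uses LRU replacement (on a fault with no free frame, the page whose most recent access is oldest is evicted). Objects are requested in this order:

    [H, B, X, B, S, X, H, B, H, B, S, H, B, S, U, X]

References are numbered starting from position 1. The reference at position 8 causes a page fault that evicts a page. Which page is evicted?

S

pos 1: H -> fault, frames (H)
pos 2: B -> fault, frames (H B)
pos 3: X -> fault, frames (H B X)
pos 4: B -> hit
pos 5: S -> fault, evict H, frames (X B S)
pos 6: X -> hit
pos 7: H -> fault, evict B, frames (S X H)
pos 8: B -> fault, evict S, frames (X H B)
At position 8, page S is evicted.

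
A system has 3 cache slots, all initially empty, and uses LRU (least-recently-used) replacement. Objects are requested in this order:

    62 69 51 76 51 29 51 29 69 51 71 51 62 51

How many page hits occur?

62 -> fault, frames (62)
69 -> fault, frames (62 69)
51 -> fault, frames (62 69 51)
76 -> fault, evict 62, frames (69 51 76)
51 -> hit
29 -> fault, evict 69, frames (76 51 29)
51 -> hit
29 -> hit
69 -> fault, evict 76, frames (51 29 69)
51 -> hit
71 -> fault, evict 29, frames (69 51 71)
51 -> hit
62 -> fault, evict 69, frames (71 51 62)
51 -> hit
Hits: 6.

6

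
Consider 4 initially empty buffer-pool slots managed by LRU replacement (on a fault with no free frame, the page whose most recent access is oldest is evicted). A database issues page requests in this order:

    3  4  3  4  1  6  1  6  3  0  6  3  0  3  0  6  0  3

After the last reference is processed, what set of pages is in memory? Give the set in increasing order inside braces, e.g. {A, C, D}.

{0, 1, 3, 6}

3 -> fault, frames (3)
4 -> fault, frames (3 4)
3 -> hit
4 -> hit
1 -> fault, frames (3 4 1)
6 -> fault, frames (3 4 1 6)
1 -> hit
6 -> hit
3 -> hit
0 -> fault, evict 4, frames (1 6 3 0)
6 -> hit
3 -> hit
0 -> hit
3 -> hit
0 -> hit
6 -> hit
0 -> hit
3 -> hit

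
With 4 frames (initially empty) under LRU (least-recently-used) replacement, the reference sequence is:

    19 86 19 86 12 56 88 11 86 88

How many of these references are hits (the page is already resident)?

3

19 → fault, frames (19)
86 → fault, frames (19 86)
19 → hit
86 → hit
12 → fault, frames (19 86 12)
56 → fault, frames (19 86 12 56)
88 → fault, evict 19, frames (86 12 56 88)
11 → fault, evict 86, frames (12 56 88 11)
86 → fault, evict 12, frames (56 88 11 86)
88 → hit
Hits: 3.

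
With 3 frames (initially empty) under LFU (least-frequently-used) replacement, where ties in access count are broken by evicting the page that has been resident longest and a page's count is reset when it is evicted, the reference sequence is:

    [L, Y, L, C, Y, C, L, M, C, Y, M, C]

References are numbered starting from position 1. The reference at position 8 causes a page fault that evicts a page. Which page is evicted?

Y

pos 1: L -> fault, frames (L)
pos 2: Y -> fault, frames (L Y)
pos 3: L -> hit
pos 4: C -> fault, frames (L Y C)
pos 5: Y -> hit
pos 6: C -> hit
pos 7: L -> hit
pos 8: M -> fault, evict Y, frames (L C M)
At position 8, page Y is evicted.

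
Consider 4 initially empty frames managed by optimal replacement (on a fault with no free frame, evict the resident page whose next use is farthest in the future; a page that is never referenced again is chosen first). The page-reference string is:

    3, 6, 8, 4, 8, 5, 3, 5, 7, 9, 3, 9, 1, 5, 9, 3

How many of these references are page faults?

8

3: miss, frames [3]
6: miss, frames [3, 6]
8: miss, frames [3, 6, 8]
4: miss, frames [3, 6, 8, 4]
8: hit
5: miss, evict 4, frames [3, 6, 8, 5]
3: hit
5: hit
7: miss, evict 8, frames [3, 6, 5, 7]
9: miss, evict 7, frames [3, 6, 5, 9]
3: hit
9: hit
1: miss, evict 6, frames [3, 5, 9, 1]
5: hit
9: hit
3: hit
Page faults: 8.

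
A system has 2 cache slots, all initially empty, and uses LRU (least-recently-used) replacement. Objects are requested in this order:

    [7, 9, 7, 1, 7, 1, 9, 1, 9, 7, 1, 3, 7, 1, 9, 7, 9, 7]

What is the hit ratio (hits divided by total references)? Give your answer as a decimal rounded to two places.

7 -> fault, frames {7}
9 -> fault, frames {7,9}
7 -> hit
1 -> fault, evict 9, frames {7,1}
7 -> hit
1 -> hit
9 -> fault, evict 7, frames {1,9}
1 -> hit
9 -> hit
7 -> fault, evict 1, frames {9,7}
1 -> fault, evict 9, frames {7,1}
3 -> fault, evict 7, frames {1,3}
7 -> fault, evict 1, frames {3,7}
1 -> fault, evict 3, frames {7,1}
9 -> fault, evict 7, frames {1,9}
7 -> fault, evict 1, frames {9,7}
9 -> hit
7 -> hit
Hits: 7 of 18 references → 7/18 = 0.3889.

0.39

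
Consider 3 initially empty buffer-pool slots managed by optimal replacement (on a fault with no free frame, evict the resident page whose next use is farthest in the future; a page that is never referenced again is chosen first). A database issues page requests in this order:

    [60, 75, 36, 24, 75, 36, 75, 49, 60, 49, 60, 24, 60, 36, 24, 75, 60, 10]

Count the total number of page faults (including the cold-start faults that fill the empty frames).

9

60 -> fault, frames {60}
75 -> fault, frames {60,75}
36 -> fault, frames {60,75,36}
24 -> fault, evict 60, frames {75,36,24}
75 -> hit
36 -> hit
75 -> hit
49 -> fault, evict 75, frames {36,24,49}
60 -> fault, evict 36, frames {24,49,60}
49 -> hit
60 -> hit
24 -> hit
60 -> hit
36 -> fault, evict 49, frames {24,60,36}
24 -> hit
75 -> fault, evict 36, frames {24,60,75}
60 -> hit
10 -> fault, evict 75, frames {24,60,10}
Page faults: 9.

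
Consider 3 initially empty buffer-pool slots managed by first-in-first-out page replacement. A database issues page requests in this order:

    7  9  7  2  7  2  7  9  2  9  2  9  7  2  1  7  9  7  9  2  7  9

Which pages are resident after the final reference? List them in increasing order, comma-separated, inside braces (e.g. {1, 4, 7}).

7 -> fault, frames [7]
9 -> fault, frames [7, 9]
7 -> hit
2 -> fault, frames [7, 9, 2]
7 -> hit
2 -> hit
7 -> hit
9 -> hit
2 -> hit
9 -> hit
2 -> hit
9 -> hit
7 -> hit
2 -> hit
1 -> fault, evict 7, frames [9, 2, 1]
7 -> fault, evict 9, frames [2, 1, 7]
9 -> fault, evict 2, frames [1, 7, 9]
7 -> hit
9 -> hit
2 -> fault, evict 1, frames [7, 9, 2]
7 -> hit
9 -> hit

{2, 7, 9}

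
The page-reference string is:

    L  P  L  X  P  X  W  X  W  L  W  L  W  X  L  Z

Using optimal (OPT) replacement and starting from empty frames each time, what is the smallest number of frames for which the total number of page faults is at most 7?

f=1: 16 faults
f=2: 7 faults
f=3: 5 faults
f=4: 5 faults
f=5: 5 faults
Smallest f with faults ≤ 7 is 2.

2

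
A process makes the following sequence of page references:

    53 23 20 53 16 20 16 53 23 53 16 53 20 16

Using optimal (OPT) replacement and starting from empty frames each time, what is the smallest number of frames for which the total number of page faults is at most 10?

2

f=1: 14 faults
f=2: 8 faults
f=3: 6 faults
f=4: 4 faults
Smallest f with faults ≤ 10 is 2.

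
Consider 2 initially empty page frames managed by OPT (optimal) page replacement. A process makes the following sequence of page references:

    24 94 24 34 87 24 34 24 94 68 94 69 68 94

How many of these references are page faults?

9

24: miss, frames {24}
94: miss, frames {24,94}
24: hit
34: miss, evict 94, frames {24,34}
87: miss, evict 34, frames {24,87}
24: hit
34: miss, evict 87, frames {24,34}
24: hit
94: miss, evict 34, frames {24,94}
68: miss, evict 24, frames {94,68}
94: hit
69: miss, evict 94, frames {68,69}
68: hit
94: miss, evict 69, frames {68,94}
Page faults: 9.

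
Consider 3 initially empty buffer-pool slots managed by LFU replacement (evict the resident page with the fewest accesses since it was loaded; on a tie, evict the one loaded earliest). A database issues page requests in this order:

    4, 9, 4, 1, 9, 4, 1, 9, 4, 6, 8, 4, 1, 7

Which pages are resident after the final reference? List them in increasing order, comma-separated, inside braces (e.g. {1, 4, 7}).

{4, 7, 9}

4 -> fault, frames [4]
9 -> fault, frames [4, 9]
4 -> hit
1 -> fault, frames [4, 9, 1]
9 -> hit
4 -> hit
1 -> hit
9 -> hit
4 -> hit
6 -> fault, evict 1, frames [4, 9, 6]
8 -> fault, evict 6, frames [4, 9, 8]
4 -> hit
1 -> fault, evict 8, frames [4, 9, 1]
7 -> fault, evict 1, frames [4, 9, 7]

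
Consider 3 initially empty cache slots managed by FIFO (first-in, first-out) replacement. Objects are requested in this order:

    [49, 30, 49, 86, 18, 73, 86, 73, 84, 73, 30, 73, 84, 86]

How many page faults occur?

8

49 -> fault, frames [49]
30 -> fault, frames [49, 30]
49 -> hit
86 -> fault, frames [49, 30, 86]
18 -> fault, evict 49, frames [30, 86, 18]
73 -> fault, evict 30, frames [86, 18, 73]
86 -> hit
73 -> hit
84 -> fault, evict 86, frames [18, 73, 84]
73 -> hit
30 -> fault, evict 18, frames [73, 84, 30]
73 -> hit
84 -> hit
86 -> fault, evict 73, frames [84, 30, 86]
Page faults: 8.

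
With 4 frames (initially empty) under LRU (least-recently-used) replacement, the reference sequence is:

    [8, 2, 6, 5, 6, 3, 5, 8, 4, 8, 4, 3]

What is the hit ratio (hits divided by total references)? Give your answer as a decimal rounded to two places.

8 → miss, frames [8]
2 → miss, frames [8, 2]
6 → miss, frames [8, 2, 6]
5 → miss, frames [8, 2, 6, 5]
6 → hit
3 → miss, evict 8, frames [2, 5, 6, 3]
5 → hit
8 → miss, evict 2, frames [6, 3, 5, 8]
4 → miss, evict 6, frames [3, 5, 8, 4]
8 → hit
4 → hit
3 → hit
Hits: 5 of 12 references → 5/12 = 0.4167.

0.42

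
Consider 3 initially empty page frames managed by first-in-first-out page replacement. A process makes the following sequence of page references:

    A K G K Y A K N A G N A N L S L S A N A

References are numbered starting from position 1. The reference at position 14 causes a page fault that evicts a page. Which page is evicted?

N

pos 1: A: miss, frames [A]
pos 2: K: miss, frames [A, K]
pos 3: G: miss, frames [A, K, G]
pos 4: K: hit
pos 5: Y: miss, evict A, frames [K, G, Y]
pos 6: A: miss, evict K, frames [G, Y, A]
pos 7: K: miss, evict G, frames [Y, A, K]
pos 8: N: miss, evict Y, frames [A, K, N]
pos 9: A: hit
pos 10: G: miss, evict A, frames [K, N, G]
pos 11: N: hit
pos 12: A: miss, evict K, frames [N, G, A]
pos 13: N: hit
pos 14: L: miss, evict N, frames [G, A, L]
At position 14, page N is evicted.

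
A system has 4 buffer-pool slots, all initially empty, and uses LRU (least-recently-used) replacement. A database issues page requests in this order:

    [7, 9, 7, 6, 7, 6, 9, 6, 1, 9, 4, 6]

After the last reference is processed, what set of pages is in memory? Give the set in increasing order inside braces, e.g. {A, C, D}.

{1, 4, 6, 9}

7 -> fault, frames {7}
9 -> fault, frames {7,9}
7 -> hit
6 -> fault, frames {9,7,6}
7 -> hit
6 -> hit
9 -> hit
6 -> hit
1 -> fault, frames {7,9,6,1}
9 -> hit
4 -> fault, evict 7, frames {6,1,9,4}
6 -> hit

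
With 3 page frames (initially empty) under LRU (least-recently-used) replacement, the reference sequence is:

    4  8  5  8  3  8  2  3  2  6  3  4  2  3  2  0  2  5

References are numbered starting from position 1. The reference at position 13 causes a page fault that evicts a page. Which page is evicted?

6

pos 1: 4: fault, frames {4}
pos 2: 8: fault, frames {4,8}
pos 3: 5: fault, frames {4,8,5}
pos 4: 8: hit
pos 5: 3: fault, evict 4, frames {5,8,3}
pos 6: 8: hit
pos 7: 2: fault, evict 5, frames {3,8,2}
pos 8: 3: hit
pos 9: 2: hit
pos 10: 6: fault, evict 8, frames {3,2,6}
pos 11: 3: hit
pos 12: 4: fault, evict 2, frames {6,3,4}
pos 13: 2: fault, evict 6, frames {3,4,2}
At position 13, page 6 is evicted.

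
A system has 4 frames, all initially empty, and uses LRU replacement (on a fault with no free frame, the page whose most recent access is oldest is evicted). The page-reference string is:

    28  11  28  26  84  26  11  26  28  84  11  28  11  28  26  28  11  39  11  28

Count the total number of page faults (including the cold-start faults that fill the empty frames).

28 → miss, frames {28}
11 → miss, frames {28,11}
28 → hit
26 → miss, frames {11,28,26}
84 → miss, frames {11,28,26,84}
26 → hit
11 → hit
26 → hit
28 → hit
84 → hit
11 → hit
28 → hit
11 → hit
28 → hit
26 → hit
28 → hit
11 → hit
39 → miss, evict 84, frames {26,28,11,39}
11 → hit
28 → hit
Page faults: 5.

5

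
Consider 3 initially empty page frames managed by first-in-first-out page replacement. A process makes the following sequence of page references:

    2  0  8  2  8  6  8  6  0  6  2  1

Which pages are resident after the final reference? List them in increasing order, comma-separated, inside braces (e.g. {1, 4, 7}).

2 -> fault, frames [2]
0 -> fault, frames [2, 0]
8 -> fault, frames [2, 0, 8]
2 -> hit
8 -> hit
6 -> fault, evict 2, frames [0, 8, 6]
8 -> hit
6 -> hit
0 -> hit
6 -> hit
2 -> fault, evict 0, frames [8, 6, 2]
1 -> fault, evict 8, frames [6, 2, 1]

{1, 2, 6}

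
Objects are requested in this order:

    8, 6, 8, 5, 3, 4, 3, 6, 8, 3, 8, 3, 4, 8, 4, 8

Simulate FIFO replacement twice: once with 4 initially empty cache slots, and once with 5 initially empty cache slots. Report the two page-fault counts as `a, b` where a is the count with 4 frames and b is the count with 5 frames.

6, 5

4 frames: F F . F F F . . F . . . . . . . → 6 faults.
5 frames: F F . F F F . . . . . . . . . . → 5 faults.
5 < 6: adding a frame reduced faults, as is typical.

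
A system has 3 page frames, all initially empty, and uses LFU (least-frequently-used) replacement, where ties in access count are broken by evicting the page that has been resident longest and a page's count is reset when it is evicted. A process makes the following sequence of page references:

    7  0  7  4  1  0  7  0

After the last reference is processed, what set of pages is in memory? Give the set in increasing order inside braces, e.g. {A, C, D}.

7 → miss, frames {7}
0 → miss, frames {7,0}
7 → hit
4 → miss, frames {7,0,4}
1 → miss, evict 0, frames {7,4,1}
0 → miss, evict 4, frames {7,1,0}
7 → hit
0 → hit

{0, 1, 7}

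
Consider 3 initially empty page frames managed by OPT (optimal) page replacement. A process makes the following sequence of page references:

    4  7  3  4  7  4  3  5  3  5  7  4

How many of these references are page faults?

4 -> miss, frames {4}
7 -> miss, frames {4,7}
3 -> miss, frames {4,7,3}
4 -> hit
7 -> hit
4 -> hit
3 -> hit
5 -> miss, evict 4, frames {7,3,5}
3 -> hit
5 -> hit
7 -> hit
4 -> miss, evict 5, frames {7,3,4}
Page faults: 5.

5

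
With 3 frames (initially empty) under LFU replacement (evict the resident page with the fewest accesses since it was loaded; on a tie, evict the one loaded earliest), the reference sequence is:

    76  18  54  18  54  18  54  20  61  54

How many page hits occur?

5

76 → miss, frames [76]
18 → miss, frames [76, 18]
54 → miss, frames [76, 18, 54]
18 → hit
54 → hit
18 → hit
54 → hit
20 → miss, evict 76, frames [18, 54, 20]
61 → miss, evict 20, frames [18, 54, 61]
54 → hit
Hits: 5.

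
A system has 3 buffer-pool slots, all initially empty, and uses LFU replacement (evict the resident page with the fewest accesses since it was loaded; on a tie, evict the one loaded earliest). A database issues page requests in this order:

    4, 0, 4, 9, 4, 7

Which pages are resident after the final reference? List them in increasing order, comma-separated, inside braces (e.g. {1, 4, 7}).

{4, 7, 9}

4: miss, frames {4}
0: miss, frames {4,0}
4: hit
9: miss, frames {4,0,9}
4: hit
7: miss, evict 0, frames {4,9,7}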